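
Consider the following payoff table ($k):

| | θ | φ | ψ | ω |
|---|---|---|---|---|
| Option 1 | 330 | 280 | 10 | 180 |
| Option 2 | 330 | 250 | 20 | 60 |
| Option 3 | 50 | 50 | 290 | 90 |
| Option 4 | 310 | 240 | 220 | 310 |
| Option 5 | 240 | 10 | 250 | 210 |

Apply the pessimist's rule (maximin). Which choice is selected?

Option 4

Row minima: Option 1=10, Option 2=20, Option 3=50, Option 4=220, Option 5=10
Best worst-case = 220 → Option 4.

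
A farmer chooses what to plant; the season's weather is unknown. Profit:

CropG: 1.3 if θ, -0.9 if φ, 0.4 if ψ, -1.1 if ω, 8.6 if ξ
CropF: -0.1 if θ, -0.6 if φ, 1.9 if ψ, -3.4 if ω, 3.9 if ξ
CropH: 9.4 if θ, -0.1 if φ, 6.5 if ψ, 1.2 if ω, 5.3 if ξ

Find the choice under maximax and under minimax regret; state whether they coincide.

Row maxima: CropG=8.6, CropF=3.9, CropH=9.4
Best best-case = 9.4 → CropH.
Column bests: θ=9.4, φ=-0.1, ψ=6.5, ω=1.2, ξ=8.6.
CropG regrets: 8.1, 0.8, 6.1, 2.3, 0.0 → max 8.1
CropF regrets: 9.5, 0.5, 4.6, 4.6, 4.7 → max 9.5
CropH regrets: 0.0, 0.0, 0.0, 0.0, 3.3 → max 3.3
Smallest max regret = 3.3 → CropH.

maximax → CropH; minimax regret → CropH (agree)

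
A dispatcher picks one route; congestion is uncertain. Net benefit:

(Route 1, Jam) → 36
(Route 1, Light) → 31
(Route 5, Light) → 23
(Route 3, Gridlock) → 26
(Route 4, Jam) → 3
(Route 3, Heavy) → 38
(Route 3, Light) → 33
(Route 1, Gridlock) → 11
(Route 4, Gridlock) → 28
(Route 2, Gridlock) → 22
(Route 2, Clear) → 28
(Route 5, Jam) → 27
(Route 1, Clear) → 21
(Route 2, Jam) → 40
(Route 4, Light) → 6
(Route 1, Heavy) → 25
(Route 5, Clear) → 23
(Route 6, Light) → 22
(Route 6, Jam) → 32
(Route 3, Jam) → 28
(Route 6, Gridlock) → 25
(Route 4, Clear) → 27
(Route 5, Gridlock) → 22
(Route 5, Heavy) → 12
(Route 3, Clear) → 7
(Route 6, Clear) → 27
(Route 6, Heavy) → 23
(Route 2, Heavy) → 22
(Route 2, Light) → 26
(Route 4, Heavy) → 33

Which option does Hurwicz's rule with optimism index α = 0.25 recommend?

Route 2

Route 1: 0.25·36 + 0.75·11 = 17.25
Route 2: 0.25·40 + 0.75·22 = 26.5
Route 3: 0.25·38 + 0.75·7 = 14.75
Route 4: 0.25·33 + 0.75·3 = 10.5
Route 5: 0.25·27 + 0.75·12 = 15.75
Route 6: 0.25·32 + 0.75·22 = 24.5
Highest Hurwicz score = 26.5 → Route 2.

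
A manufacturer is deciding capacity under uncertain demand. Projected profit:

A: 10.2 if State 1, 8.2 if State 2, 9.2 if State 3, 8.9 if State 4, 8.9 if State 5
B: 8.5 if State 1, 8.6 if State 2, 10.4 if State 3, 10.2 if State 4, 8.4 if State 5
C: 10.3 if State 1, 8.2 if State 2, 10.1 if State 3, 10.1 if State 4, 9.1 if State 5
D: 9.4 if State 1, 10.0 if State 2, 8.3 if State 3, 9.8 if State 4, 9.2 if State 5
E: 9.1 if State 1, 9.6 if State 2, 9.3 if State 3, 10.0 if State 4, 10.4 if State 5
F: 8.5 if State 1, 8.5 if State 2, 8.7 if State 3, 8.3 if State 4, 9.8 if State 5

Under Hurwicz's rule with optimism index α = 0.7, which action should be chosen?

A: 0.7·10.2 + 0.3·8.2 = 9.6
B: 0.7·10.4 + 0.3·8.4 = 9.8
C: 0.7·10.3 + 0.3·8.2 = 9.67
D: 0.7·10.0 + 0.3·8.3 = 9.49
E: 0.7·10.4 + 0.3·9.1 = 10.01
F: 0.7·9.8 + 0.3·8.3 = 9.35
Highest Hurwicz score = 10.01 → E.

E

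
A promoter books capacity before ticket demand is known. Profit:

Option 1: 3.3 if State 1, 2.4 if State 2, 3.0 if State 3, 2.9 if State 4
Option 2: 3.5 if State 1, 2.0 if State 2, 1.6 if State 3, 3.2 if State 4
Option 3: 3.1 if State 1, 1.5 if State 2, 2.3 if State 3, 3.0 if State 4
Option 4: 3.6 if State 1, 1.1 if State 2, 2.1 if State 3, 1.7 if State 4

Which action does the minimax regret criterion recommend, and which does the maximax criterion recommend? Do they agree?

Column bests: State 1=3.6, State 2=2.4, State 3=3.0, State 4=3.2.
Option 1 regrets: 0.3, 0.0, 0.0, 0.3 → max 0.3
Option 2 regrets: 0.1, 0.4, 1.4, 0.0 → max 1.4
Option 3 regrets: 0.5, 0.9, 0.7, 0.2 → max 0.9
Option 4 regrets: 0.0, 1.3, 0.9, 1.5 → max 1.5
Smallest max regret = 0.3 → Option 1.
Row maxima: Option 1=3.3, Option 2=3.5, Option 3=3.1, Option 4=3.6
Best best-case = 3.6 → Option 4.

minimax regret → Option 1; maximax → Option 4 (disagree)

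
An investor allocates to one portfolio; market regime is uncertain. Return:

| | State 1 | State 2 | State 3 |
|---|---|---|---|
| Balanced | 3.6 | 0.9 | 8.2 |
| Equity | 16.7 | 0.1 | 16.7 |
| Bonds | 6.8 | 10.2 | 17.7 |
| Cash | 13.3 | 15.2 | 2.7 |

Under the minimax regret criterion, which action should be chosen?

Column bests: State 1=16.7, State 2=15.2, State 3=17.7.
Balanced regrets: 13.1, 14.3, 9.5 → max 14.3
Equity regrets: 0.0, 15.1, 1.0 → max 15.1
Bonds regrets: 9.9, 5.0, 0.0 → max 9.9
Cash regrets: 3.4, 0.0, 15.0 → max 15.0
Smallest max regret = 9.9 → Bonds.

Bonds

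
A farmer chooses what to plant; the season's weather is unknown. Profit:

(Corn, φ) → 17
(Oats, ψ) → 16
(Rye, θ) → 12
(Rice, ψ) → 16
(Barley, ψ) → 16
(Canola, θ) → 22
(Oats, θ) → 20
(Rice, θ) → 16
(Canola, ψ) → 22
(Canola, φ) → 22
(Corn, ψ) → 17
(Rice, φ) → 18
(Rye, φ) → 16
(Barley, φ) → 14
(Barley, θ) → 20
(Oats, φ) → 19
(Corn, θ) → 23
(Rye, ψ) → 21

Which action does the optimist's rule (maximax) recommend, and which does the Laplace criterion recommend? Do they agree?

Row maxima: Rice=18, Rye=21, Corn=23, Barley=20, Oats=20, Canola=22
Best best-case = 23 → Corn.
Row averages: Rice=50/3, Rye=49/3, Corn=19, Barley=50/3, Oats=55/3, Canola=22
Highest average = 22 → Canola.

maximax → Corn; laplace → Canola (disagree)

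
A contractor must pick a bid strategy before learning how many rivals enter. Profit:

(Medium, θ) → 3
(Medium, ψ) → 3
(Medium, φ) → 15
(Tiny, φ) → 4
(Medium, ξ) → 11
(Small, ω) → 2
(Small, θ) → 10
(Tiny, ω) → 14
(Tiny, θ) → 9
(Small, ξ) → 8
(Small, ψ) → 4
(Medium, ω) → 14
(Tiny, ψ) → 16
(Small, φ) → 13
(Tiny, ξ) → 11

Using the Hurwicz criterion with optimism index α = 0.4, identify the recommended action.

Tiny

Tiny: 0.4·16 + 0.6·4 = 8.8
Small: 0.4·13 + 0.6·2 = 6.4
Medium: 0.4·15 + 0.6·3 = 7.8
Highest Hurwicz score = 8.8 → Tiny.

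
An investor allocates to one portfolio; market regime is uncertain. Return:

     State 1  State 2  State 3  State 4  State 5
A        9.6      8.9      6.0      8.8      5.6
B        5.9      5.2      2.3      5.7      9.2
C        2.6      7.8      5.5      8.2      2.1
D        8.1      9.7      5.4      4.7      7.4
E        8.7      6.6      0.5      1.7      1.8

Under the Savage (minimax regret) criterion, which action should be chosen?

A

Column bests: State 1=9.6, State 2=9.7, State 3=6.0, State 4=8.8, State 5=9.2.
A regrets: 0.0, 0.8, 0.0, 0.0, 3.6 → max 3.6
B regrets: 3.7, 4.5, 3.7, 3.1, 0.0 → max 4.5
C regrets: 7.0, 1.9, 0.5, 0.6, 7.1 → max 7.1
D regrets: 1.5, 0.0, 0.6, 4.1, 1.8 → max 4.1
E regrets: 0.9, 3.1, 5.5, 7.1, 7.4 → max 7.4
Smallest max regret = 3.6 → A.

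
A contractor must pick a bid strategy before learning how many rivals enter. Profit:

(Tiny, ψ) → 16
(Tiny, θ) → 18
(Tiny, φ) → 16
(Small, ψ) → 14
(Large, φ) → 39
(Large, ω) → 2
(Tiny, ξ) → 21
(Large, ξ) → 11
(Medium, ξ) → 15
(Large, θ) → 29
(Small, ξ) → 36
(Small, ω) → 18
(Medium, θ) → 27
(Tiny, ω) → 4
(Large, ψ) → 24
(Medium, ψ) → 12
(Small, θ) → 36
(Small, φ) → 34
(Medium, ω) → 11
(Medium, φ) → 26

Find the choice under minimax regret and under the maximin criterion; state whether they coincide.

minimax regret → Small; maximin → Small (agree)

Column bests: θ=36, φ=39, ψ=24, ω=18, ξ=36.
Tiny regrets: 18, 23, 8, 14, 15 → max 23
Small regrets: 0, 5, 10, 0, 0 → max 10
Medium regrets: 9, 13, 12, 7, 21 → max 21
Large regrets: 7, 0, 0, 16, 25 → max 25
Smallest max regret = 10 → Small.
Row minima: Tiny=4, Small=14, Medium=11, Large=2
Best worst-case = 14 → Small.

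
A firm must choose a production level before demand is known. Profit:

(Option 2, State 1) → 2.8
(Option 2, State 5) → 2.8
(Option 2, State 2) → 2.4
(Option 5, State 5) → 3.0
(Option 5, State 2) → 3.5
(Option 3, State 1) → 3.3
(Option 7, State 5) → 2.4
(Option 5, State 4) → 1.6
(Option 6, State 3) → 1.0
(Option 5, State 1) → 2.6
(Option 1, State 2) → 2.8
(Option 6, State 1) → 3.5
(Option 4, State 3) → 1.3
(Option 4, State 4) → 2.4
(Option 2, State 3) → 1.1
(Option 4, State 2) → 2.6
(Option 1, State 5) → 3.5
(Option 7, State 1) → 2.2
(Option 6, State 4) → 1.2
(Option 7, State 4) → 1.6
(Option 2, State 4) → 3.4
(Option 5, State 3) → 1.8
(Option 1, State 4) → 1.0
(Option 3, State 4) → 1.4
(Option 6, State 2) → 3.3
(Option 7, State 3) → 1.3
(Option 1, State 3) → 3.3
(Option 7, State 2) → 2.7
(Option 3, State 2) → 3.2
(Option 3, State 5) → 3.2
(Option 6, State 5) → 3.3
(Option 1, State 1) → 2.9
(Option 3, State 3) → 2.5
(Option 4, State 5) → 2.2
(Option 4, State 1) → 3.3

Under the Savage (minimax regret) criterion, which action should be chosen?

Option 5

Column bests: State 1=3.5, State 2=3.5, State 3=3.3, State 4=3.4, State 5=3.5.
Option 1 regrets: 0.6, 0.7, 0.0, 2.4, 0.0 → max 2.4
Option 2 regrets: 0.7, 1.1, 2.2, 0.0, 0.7 → max 2.2
Option 3 regrets: 0.2, 0.3, 0.8, 2.0, 0.3 → max 2.0
Option 4 regrets: 0.2, 0.9, 2.0, 1.0, 1.3 → max 2.0
Option 5 regrets: 0.9, 0.0, 1.5, 1.8, 0.5 → max 1.8
Option 6 regrets: 0.0, 0.2, 2.3, 2.2, 0.2 → max 2.3
Option 7 regrets: 1.3, 0.8, 2.0, 1.8, 1.1 → max 2.0
Smallest max regret = 1.8 → Option 5.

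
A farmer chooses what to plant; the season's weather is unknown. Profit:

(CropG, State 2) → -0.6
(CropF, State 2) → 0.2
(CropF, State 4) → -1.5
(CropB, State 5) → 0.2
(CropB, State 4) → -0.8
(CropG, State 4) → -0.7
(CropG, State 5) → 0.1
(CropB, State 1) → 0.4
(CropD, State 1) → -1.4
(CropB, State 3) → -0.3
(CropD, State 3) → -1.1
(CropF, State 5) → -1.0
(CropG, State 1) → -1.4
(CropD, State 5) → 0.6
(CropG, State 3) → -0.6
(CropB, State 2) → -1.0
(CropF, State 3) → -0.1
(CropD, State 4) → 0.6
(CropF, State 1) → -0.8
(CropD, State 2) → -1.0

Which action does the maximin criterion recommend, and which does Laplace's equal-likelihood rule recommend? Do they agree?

maximin → CropB; laplace → CropB (agree)

Row minima: CropF=-1.5, CropD=-1.4, CropG=-1.4, CropB=-1.0
Best worst-case = -1.0 → CropB.
Row averages: CropF=-0.64, CropD=-0.46, CropG=-0.64, CropB=-0.3
Highest average = -0.3 → CropB.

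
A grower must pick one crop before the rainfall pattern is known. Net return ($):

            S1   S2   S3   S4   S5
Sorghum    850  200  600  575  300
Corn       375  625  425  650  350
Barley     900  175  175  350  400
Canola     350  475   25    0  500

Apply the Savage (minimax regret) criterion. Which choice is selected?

Column bests: S1=900, S2=625, S3=600, S4=650, S5=500.
Sorghum regrets: 50, 425, 0, 75, 200 → max 425
Corn regrets: 525, 0, 175, 0, 150 → max 525
Barley regrets: 0, 450, 425, 300, 100 → max 450
Canola regrets: 550, 150, 575, 650, 0 → max 650
Smallest max regret = 425 → Sorghum.

Sorghum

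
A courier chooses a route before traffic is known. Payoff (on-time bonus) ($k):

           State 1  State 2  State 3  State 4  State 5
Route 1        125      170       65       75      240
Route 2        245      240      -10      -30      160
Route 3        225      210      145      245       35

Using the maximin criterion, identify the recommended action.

Row minima: Route 1=65, Route 2=-30, Route 3=35
Best worst-case = 65 → Route 1.

Route 1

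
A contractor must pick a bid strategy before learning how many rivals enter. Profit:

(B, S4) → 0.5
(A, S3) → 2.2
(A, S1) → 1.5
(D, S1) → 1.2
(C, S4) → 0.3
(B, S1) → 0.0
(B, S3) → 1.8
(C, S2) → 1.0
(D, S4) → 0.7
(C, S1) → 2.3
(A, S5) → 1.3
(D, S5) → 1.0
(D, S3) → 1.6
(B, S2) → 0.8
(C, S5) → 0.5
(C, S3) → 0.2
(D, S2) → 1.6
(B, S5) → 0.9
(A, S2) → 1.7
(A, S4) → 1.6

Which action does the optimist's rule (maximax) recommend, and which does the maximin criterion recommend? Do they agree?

Row maxima: A=2.2, B=1.8, C=2.3, D=1.6
Best best-case = 2.3 → C.
Row minima: A=1.3, B=0.0, C=0.2, D=0.7
Best worst-case = 1.3 → A.

maximax → C; maximin → A (disagree)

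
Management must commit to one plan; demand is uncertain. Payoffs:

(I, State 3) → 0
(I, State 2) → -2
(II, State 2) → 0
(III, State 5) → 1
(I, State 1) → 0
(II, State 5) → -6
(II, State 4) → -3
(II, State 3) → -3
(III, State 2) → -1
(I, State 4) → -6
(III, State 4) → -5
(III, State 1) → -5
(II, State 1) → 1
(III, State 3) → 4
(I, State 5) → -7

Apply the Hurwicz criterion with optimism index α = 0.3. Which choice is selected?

III

I: 0.3·0 + 0.7·(-7) = -4.9
II: 0.3·1 + 0.7·(-6) = -3.9
III: 0.3·4 + 0.7·(-5) = -2.3
Highest Hurwicz score = -2.3 → III.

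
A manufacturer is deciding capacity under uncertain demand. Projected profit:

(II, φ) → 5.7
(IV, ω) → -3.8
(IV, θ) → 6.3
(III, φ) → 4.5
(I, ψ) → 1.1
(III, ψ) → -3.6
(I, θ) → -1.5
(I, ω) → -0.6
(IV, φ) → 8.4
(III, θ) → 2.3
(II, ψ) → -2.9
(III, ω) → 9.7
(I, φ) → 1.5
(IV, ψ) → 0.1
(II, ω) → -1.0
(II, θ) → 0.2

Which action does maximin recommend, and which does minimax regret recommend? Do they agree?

maximin → I; minimax regret → III (disagree)

Row minima: I=-1.5, II=-2.9, III=-3.6, IV=-3.8
Best worst-case = -1.5 → I.
Column bests: θ=6.3, φ=8.4, ψ=1.1, ω=9.7.
I regrets: 7.8, 6.9, 0.0, 10.3 → max 10.3
II regrets: 6.1, 2.7, 4.0, 10.7 → max 10.7
III regrets: 4.0, 3.9, 4.7, 0.0 → max 4.7
IV regrets: 0.0, 0.0, 1.0, 13.5 → max 13.5
Smallest max regret = 4.7 → III.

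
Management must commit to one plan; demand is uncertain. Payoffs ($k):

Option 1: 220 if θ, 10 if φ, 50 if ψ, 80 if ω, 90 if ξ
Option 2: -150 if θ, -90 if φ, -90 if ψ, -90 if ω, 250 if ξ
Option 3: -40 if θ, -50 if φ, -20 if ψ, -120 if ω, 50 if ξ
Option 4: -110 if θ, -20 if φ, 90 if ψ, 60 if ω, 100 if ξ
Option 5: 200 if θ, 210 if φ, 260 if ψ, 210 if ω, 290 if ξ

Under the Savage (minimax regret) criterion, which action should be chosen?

Column bests: θ=220, φ=210, ψ=260, ω=210, ξ=290.
Option 1 regrets: 0, 200, 210, 130, 200 → max 210
Option 2 regrets: 370, 300, 350, 300, 40 → max 370
Option 3 regrets: 260, 260, 280, 330, 240 → max 330
Option 4 regrets: 330, 230, 170, 150, 190 → max 330
Option 5 regrets: 20, 0, 0, 0, 0 → max 20
Smallest max regret = 20 → Option 5.

Option 5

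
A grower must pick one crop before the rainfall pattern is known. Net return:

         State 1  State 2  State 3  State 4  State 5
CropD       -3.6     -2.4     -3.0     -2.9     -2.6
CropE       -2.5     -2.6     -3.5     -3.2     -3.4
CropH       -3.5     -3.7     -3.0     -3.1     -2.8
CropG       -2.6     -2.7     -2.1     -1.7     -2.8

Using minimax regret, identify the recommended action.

Column bests: State 1=-2.5, State 2=-2.4, State 3=-2.1, State 4=-1.7, State 5=-2.6.
CropD regrets: 1.1, 0.0, 0.9, 1.2, 0.0 → max 1.2
CropE regrets: 0.0, 0.2, 1.4, 1.5, 0.8 → max 1.5
CropH regrets: 1.0, 1.3, 0.9, 1.4, 0.2 → max 1.4
CropG regrets: 0.1, 0.3, 0.0, 0.0, 0.2 → max 0.3
Smallest max regret = 0.3 → CropG.

CropG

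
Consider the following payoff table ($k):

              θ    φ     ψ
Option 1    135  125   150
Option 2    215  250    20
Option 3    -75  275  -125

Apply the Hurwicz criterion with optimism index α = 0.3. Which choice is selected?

Option 1: 0.3·150 + 0.7·125 = 132.5
Option 2: 0.3·250 + 0.7·20 = 89
Option 3: 0.3·275 + 0.7·(-125) = -5
Highest Hurwicz score = 132.5 → Option 1.

Option 1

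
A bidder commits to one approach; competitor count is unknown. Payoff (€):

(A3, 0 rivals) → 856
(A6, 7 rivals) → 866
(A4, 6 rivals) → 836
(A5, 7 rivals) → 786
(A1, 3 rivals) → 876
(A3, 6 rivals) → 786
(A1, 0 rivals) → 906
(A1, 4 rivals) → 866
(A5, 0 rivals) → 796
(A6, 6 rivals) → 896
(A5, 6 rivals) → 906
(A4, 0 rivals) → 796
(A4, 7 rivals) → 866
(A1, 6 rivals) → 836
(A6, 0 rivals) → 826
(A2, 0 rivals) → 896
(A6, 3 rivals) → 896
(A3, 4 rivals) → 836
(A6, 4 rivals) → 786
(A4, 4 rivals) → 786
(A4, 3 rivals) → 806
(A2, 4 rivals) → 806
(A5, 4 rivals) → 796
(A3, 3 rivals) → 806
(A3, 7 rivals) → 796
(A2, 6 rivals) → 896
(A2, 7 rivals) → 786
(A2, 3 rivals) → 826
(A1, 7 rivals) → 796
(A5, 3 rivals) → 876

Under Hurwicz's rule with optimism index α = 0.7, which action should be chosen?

A1: 0.7·906 + 0.3·796 = 873
A2: 0.7·896 + 0.3·786 = 863
A3: 0.7·856 + 0.3·786 = 835
A4: 0.7·866 + 0.3·786 = 842
A5: 0.7·906 + 0.3·786 = 870
A6: 0.7·896 + 0.3·786 = 863
Highest Hurwicz score = 873 → A1.

A1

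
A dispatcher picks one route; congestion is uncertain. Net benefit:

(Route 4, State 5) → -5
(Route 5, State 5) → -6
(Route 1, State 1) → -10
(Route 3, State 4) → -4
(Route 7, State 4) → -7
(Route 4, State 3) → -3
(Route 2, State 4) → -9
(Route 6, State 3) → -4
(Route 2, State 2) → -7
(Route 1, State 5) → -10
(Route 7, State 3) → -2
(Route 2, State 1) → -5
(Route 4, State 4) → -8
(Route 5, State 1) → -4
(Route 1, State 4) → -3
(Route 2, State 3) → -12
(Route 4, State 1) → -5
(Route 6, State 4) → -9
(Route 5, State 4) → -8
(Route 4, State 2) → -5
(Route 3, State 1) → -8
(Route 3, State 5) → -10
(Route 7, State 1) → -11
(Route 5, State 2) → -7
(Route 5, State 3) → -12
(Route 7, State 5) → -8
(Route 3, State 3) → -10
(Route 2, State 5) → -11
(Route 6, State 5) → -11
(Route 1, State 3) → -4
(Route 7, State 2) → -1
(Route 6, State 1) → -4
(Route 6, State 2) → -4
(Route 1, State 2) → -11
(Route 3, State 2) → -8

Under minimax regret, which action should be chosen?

Column bests: State 1=-4, State 2=-1, State 3=-2, State 4=-3, State 5=-5.
Route 1 regrets: 6, 10, 2, 0, 5 → max 10
Route 2 regrets: 1, 6, 10, 6, 6 → max 10
Route 3 regrets: 4, 7, 8, 1, 5 → max 8
Route 4 regrets: 1, 4, 1, 5, 0 → max 5
Route 5 regrets: 0, 6, 10, 5, 1 → max 10
Route 6 regrets: 0, 3, 2, 6, 6 → max 6
Route 7 regrets: 7, 0, 0, 4, 3 → max 7
Smallest max regret = 5 → Route 4.

Route 4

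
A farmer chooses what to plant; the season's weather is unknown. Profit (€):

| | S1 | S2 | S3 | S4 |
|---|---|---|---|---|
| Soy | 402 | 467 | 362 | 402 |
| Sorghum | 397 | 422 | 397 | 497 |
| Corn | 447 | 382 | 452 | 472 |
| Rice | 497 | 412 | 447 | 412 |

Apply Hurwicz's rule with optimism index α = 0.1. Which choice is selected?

Soy: 0.1·467 + 0.9·362 = 372.5
Sorghum: 0.1·497 + 0.9·397 = 407
Corn: 0.1·472 + 0.9·382 = 391
Rice: 0.1·497 + 0.9·412 = 420.5
Highest Hurwicz score = 420.5 → Rice.

Rice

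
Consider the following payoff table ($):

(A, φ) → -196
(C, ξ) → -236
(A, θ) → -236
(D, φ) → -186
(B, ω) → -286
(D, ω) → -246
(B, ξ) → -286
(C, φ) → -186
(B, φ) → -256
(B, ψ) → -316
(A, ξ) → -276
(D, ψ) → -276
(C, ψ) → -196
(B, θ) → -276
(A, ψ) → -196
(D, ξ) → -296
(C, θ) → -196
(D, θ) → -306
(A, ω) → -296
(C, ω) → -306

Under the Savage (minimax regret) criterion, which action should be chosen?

A

Column bests: θ=-196, φ=-186, ψ=-196, ω=-246, ξ=-236.
A regrets: 40, 10, 0, 50, 40 → max 50
B regrets: 80, 70, 120, 40, 50 → max 120
C regrets: 0, 0, 0, 60, 0 → max 60
D regrets: 110, 0, 80, 0, 60 → max 110
Smallest max regret = 50 → A.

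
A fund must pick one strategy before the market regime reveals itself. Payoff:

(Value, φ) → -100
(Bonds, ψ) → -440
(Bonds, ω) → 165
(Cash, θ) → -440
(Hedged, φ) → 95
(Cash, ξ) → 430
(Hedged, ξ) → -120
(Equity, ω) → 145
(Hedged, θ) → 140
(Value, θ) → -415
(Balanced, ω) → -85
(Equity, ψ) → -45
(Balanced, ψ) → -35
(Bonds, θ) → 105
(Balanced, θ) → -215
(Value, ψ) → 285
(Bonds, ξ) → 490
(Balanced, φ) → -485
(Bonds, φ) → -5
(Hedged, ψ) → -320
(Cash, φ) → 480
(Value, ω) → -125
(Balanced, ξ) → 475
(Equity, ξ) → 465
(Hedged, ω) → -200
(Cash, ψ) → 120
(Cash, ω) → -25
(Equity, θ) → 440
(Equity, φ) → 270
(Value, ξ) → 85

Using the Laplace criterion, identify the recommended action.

Equity

Row averages: Hedged=-81, Value=-54, Equity=255, Balanced=-69, Bonds=63, Cash=113
Highest average = 255 → Equity.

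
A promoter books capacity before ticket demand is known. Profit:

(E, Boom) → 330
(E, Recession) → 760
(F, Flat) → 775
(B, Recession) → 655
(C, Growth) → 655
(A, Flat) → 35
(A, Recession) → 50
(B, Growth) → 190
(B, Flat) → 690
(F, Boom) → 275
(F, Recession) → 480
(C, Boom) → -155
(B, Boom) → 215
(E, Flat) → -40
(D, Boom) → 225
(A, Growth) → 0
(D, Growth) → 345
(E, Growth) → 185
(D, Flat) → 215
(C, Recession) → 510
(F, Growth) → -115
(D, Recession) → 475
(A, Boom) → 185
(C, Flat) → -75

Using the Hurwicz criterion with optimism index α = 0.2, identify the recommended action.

A: 0.2·185 + 0.8·0 = 37
B: 0.2·690 + 0.8·190 = 290
C: 0.2·655 + 0.8·(-155) = 7
D: 0.2·475 + 0.8·215 = 267
E: 0.2·760 + 0.8·(-40) = 120
F: 0.2·775 + 0.8·(-115) = 63
Highest Hurwicz score = 290 → B.

B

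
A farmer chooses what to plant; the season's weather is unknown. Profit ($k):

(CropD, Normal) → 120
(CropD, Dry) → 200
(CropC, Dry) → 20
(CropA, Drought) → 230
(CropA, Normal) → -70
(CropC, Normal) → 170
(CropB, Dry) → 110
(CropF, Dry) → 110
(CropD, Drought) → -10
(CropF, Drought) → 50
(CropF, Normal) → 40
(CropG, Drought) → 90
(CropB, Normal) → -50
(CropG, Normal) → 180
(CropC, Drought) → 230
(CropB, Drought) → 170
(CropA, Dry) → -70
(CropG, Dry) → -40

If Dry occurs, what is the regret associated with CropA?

270

Best payoff under Dry is 200.
Regret = 200 − (-70) = 270.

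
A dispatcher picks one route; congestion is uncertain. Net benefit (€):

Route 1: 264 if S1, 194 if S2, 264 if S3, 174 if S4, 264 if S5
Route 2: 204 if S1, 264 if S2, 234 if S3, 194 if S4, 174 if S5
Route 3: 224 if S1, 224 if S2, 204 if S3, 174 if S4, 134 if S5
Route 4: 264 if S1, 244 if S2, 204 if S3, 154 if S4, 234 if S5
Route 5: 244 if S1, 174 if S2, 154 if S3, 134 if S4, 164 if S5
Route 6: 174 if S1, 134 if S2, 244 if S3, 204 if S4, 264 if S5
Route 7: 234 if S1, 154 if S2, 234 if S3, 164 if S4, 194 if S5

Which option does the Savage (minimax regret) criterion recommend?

Route 4

Column bests: S1=264, S2=264, S3=264, S4=204, S5=264.
Route 1 regrets: 0, 70, 0, 30, 0 → max 70
Route 2 regrets: 60, 0, 30, 10, 90 → max 90
Route 3 regrets: 40, 40, 60, 30, 130 → max 130
Route 4 regrets: 0, 20, 60, 50, 30 → max 60
Route 5 regrets: 20, 90, 110, 70, 100 → max 110
Route 6 regrets: 90, 130, 20, 0, 0 → max 130
Route 7 regrets: 30, 110, 30, 40, 70 → max 110
Smallest max regret = 60 → Route 4.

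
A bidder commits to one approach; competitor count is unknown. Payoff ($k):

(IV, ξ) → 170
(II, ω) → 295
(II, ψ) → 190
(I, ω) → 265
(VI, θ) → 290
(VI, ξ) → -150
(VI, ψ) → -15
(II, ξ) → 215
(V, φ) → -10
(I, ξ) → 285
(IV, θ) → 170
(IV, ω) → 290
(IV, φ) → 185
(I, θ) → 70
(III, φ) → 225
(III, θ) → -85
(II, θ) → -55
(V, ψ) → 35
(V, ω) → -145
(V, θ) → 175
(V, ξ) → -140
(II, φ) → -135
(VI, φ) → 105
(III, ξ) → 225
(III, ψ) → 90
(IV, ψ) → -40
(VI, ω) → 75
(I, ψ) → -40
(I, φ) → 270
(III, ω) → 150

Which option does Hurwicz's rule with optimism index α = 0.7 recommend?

IV

I: 0.7·285 + 0.3·(-40) = 187.5
II: 0.7·295 + 0.3·(-135) = 166
III: 0.7·225 + 0.3·(-85) = 132
IV: 0.7·290 + 0.3·(-40) = 191
V: 0.7·175 + 0.3·(-145) = 79
VI: 0.7·290 + 0.3·(-150) = 158
Highest Hurwicz score = 191 → IV.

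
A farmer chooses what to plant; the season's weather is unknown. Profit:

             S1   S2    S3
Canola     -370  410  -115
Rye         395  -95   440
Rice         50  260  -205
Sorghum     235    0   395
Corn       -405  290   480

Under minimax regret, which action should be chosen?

Column bests: S1=395, S2=410, S3=480.
Canola regrets: 765, 0, 595 → max 765
Rye regrets: 0, 505, 40 → max 505
Rice regrets: 345, 150, 685 → max 685
Sorghum regrets: 160, 410, 85 → max 410
Corn regrets: 800, 120, 0 → max 800
Smallest max regret = 410 → Sorghum.

Sorghum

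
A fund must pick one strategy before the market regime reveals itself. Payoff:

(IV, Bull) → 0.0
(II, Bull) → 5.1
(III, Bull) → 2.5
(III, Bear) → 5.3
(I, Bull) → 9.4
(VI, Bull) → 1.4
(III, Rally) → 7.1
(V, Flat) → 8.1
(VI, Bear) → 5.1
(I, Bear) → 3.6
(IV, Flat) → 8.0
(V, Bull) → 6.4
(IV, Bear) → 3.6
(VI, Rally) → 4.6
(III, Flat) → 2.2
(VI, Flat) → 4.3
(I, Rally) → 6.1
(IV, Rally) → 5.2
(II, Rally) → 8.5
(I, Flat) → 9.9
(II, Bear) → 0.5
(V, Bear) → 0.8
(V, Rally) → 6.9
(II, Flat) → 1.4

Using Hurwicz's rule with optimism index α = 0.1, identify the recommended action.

I: 0.1·9.9 + 0.9·3.6 = 4.23
II: 0.1·8.5 + 0.9·0.5 = 1.3
III: 0.1·7.1 + 0.9·2.2 = 2.69
IV: 0.1·8.0 + 0.9·0.0 = 0.8
V: 0.1·8.1 + 0.9·0.8 = 1.53
VI: 0.1·5.1 + 0.9·1.4 = 1.77
Highest Hurwicz score = 4.23 → I.

I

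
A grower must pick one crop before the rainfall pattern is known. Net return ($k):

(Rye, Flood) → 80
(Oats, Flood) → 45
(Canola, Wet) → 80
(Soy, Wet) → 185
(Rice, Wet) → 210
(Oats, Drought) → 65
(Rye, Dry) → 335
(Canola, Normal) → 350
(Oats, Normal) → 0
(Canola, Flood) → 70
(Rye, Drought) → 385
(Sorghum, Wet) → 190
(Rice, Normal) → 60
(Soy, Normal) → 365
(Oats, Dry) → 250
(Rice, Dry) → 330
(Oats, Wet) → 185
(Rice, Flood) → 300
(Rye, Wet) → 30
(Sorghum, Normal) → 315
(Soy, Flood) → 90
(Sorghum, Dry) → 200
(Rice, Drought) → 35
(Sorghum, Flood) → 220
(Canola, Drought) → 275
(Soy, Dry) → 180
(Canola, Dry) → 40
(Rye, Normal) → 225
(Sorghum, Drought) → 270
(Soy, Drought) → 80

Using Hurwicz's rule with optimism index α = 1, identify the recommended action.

Rye

Oats: 1·250 + 0·0 = 250
Rice: 1·330 + 0·35 = 330
Soy: 1·365 + 0·80 = 365
Sorghum: 1·315 + 0·190 = 315
Rye: 1·385 + 0·30 = 385
Canola: 1·350 + 0·40 = 350
Highest Hurwicz score = 385 → Rye.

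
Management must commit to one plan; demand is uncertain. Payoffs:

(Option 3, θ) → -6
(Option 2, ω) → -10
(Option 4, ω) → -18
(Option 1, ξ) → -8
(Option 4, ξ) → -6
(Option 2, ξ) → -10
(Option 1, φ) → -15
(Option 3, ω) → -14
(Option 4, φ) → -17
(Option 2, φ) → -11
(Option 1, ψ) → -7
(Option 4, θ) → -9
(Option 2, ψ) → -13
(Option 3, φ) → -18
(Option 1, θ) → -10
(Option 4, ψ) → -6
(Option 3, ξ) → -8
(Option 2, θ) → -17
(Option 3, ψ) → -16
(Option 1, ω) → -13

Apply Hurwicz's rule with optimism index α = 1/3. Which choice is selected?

Option 1: 1/3·(-7) + 2/3·(-15) = -37/3
Option 2: 1/3·(-10) + 2/3·(-17) = -44/3
Option 3: 1/3·(-6) + 2/3·(-18) = -14
Option 4: 1/3·(-6) + 2/3·(-18) = -14
Highest Hurwicz score = -37/3 → Option 1.

Option 1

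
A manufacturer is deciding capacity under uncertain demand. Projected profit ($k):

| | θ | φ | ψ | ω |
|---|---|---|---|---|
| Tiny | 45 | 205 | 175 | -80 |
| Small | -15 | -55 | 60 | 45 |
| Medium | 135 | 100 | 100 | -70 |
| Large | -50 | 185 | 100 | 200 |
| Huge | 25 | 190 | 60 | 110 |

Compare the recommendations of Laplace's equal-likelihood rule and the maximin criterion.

Row averages: Tiny=86.25, Small=8.75, Medium=66.25, Large=108.75, Huge=96.25
Highest average = 108.75 → Large.
Row minima: Tiny=-80, Small=-55, Medium=-70, Large=-50, Huge=25
Best worst-case = 25 → Huge.

laplace → Large; maximin → Huge (disagree)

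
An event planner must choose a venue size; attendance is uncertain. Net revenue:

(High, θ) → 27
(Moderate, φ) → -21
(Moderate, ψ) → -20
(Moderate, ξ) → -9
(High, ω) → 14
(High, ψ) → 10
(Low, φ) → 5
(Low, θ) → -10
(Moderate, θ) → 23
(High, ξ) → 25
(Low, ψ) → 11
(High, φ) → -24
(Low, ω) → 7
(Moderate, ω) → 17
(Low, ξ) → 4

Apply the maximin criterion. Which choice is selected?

Row minima: Low=-10, Moderate=-21, High=-24
Best worst-case = -10 → Low.

Low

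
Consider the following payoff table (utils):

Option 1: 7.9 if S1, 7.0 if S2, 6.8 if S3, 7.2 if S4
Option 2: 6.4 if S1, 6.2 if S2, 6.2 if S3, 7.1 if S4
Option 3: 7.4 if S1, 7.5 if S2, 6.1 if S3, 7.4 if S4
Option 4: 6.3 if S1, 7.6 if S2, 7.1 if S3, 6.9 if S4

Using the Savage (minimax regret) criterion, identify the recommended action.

Option 1

Column bests: S1=7.9, S2=7.6, S3=7.1, S4=7.4.
Option 1 regrets: 0.0, 0.6, 0.3, 0.2 → max 0.6
Option 2 regrets: 1.5, 1.4, 0.9, 0.3 → max 1.5
Option 3 regrets: 0.5, 0.1, 1.0, 0.0 → max 1.0
Option 4 regrets: 1.6, 0.0, 0.0, 0.5 → max 1.6
Smallest max regret = 0.6 → Option 1.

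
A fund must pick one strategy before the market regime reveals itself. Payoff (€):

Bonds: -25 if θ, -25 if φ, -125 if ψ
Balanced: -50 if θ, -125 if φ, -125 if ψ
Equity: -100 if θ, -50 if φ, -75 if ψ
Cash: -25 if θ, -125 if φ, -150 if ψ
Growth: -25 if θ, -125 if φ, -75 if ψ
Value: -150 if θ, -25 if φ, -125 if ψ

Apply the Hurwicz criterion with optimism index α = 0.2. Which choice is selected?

Equity

Bonds: 0.2·(-25) + 0.8·(-125) = -105
Balanced: 0.2·(-50) + 0.8·(-125) = -110
Equity: 0.2·(-50) + 0.8·(-100) = -90
Cash: 0.2·(-25) + 0.8·(-150) = -125
Growth: 0.2·(-25) + 0.8·(-125) = -105
Value: 0.2·(-25) + 0.8·(-150) = -125
Highest Hurwicz score = -90 → Equity.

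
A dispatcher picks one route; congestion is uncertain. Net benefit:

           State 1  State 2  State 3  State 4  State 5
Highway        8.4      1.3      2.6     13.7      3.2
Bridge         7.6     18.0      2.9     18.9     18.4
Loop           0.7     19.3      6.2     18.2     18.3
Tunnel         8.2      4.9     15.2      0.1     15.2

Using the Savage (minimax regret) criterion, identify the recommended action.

Loop

Column bests: State 1=8.4, State 2=19.3, State 3=15.2, State 4=18.9, State 5=18.4.
Highway regrets: 0.0, 18.0, 12.6, 5.2, 15.2 → max 18.0
Bridge regrets: 0.8, 1.3, 12.3, 0.0, 0.0 → max 12.3
Loop regrets: 7.7, 0.0, 9.0, 0.7, 0.1 → max 9.0
Tunnel regrets: 0.2, 14.4, 0.0, 18.8, 3.2 → max 18.8
Smallest max regret = 9.0 → Loop.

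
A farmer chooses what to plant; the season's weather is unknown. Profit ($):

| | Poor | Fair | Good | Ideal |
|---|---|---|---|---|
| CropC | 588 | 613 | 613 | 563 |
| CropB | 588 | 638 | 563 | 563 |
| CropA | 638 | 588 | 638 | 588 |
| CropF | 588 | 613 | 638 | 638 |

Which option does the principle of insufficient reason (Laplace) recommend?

CropF

Row averages: CropC=594.25, CropB=588, CropA=613, CropF=619.25
Highest average = 619.25 → CropF.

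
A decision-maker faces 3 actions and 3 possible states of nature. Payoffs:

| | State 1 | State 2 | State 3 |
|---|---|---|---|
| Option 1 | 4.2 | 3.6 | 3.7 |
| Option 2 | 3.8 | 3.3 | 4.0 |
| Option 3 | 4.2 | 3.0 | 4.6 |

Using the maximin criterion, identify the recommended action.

Option 1

Row minima: Option 1=3.6, Option 2=3.3, Option 3=3.0
Best worst-case = 3.6 → Option 1.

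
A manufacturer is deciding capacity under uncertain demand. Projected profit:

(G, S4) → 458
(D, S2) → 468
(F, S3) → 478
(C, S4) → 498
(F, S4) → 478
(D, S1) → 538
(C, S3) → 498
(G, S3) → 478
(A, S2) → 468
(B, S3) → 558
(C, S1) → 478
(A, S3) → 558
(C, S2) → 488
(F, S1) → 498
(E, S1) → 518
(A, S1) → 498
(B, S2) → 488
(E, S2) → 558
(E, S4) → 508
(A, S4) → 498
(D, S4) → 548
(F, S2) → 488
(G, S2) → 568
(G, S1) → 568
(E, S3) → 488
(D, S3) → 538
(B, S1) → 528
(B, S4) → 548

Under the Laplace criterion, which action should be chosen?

B

Row averages: A=505.5, B=530.5, C=490.5, D=523, E=518, F=485.5, G=518
Highest average = 530.5 → B.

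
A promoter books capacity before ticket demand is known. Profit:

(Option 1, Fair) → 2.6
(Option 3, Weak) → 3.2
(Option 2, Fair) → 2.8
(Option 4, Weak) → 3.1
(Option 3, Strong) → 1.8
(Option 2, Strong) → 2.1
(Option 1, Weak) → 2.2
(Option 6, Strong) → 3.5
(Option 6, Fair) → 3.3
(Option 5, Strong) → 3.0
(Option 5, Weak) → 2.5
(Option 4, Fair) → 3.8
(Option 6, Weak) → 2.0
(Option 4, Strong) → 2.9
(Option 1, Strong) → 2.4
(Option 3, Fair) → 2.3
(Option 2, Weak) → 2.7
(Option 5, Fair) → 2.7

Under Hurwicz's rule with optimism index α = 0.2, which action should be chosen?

Option 4

Option 1: 0.2·2.6 + 0.8·2.2 = 2.28
Option 2: 0.2·2.8 + 0.8·2.1 = 2.24
Option 3: 0.2·3.2 + 0.8·1.8 = 2.08
Option 4: 0.2·3.8 + 0.8·2.9 = 3.08
Option 5: 0.2·3.0 + 0.8·2.5 = 2.6
Option 6: 0.2·3.5 + 0.8·2.0 = 2.3
Highest Hurwicz score = 3.08 → Option 4.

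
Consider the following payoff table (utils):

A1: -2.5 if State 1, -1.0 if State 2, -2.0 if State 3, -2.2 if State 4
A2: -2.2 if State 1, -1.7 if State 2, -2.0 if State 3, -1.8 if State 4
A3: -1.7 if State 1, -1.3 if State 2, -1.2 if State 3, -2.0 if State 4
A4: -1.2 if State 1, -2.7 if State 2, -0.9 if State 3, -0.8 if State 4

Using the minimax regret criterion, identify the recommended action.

Column bests: State 1=-1.2, State 2=-1.0, State 3=-0.9, State 4=-0.8.
A1 regrets: 1.3, 0.0, 1.1, 1.4 → max 1.4
A2 regrets: 1.0, 0.7, 1.1, 1.0 → max 1.1
A3 regrets: 0.5, 0.3, 0.3, 1.2 → max 1.2
A4 regrets: 0.0, 1.7, 0.0, 0.0 → max 1.7
Smallest max regret = 1.1 → A2.

A2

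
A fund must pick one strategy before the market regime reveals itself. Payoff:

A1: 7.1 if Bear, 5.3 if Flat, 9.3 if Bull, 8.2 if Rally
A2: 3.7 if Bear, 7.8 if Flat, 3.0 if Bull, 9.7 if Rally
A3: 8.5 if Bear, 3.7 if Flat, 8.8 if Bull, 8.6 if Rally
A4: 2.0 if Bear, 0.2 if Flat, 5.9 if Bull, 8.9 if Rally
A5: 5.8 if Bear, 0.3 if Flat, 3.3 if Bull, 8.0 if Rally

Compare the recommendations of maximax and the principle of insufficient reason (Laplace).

maximax → A2; laplace → A1 (disagree)

Row maxima: A1=9.3, A2=9.7, A3=8.8, A4=8.9, A5=8.0
Best best-case = 9.7 → A2.
Row averages: A1=7.475, A2=6.05, A3=7.4, A4=4.25, A5=4.35
Highest average = 7.475 → A1.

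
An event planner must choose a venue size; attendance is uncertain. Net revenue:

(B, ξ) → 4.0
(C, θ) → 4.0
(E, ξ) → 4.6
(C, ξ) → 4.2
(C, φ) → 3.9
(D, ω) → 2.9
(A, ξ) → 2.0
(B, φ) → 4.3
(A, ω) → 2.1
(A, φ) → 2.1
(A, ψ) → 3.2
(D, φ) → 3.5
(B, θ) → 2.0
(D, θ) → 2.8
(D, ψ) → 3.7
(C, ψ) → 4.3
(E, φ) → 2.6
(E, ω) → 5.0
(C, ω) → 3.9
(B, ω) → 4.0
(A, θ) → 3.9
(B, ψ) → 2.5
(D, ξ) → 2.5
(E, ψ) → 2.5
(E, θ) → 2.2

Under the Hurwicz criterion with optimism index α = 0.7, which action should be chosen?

C

A: 0.7·3.9 + 0.3·2.0 = 3.33
B: 0.7·4.3 + 0.3·2.0 = 3.61
C: 0.7·4.3 + 0.3·3.9 = 4.18
D: 0.7·3.7 + 0.3·2.5 = 3.34
E: 0.7·5.0 + 0.3·2.2 = 4.16
Highest Hurwicz score = 4.18 → C.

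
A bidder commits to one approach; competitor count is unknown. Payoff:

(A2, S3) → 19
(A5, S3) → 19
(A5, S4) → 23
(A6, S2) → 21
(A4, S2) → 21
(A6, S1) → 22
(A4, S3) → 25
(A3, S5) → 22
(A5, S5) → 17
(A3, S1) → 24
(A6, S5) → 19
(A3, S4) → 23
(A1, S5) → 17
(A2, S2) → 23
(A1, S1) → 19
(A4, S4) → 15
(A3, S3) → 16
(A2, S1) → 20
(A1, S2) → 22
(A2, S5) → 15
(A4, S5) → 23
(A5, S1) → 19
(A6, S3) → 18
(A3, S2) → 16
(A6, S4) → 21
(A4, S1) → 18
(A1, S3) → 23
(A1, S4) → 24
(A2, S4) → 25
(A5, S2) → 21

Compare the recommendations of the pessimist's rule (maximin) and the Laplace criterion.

Row minima: A1=17, A2=15, A3=16, A4=15, A5=17, A6=18
Best worst-case = 18 → A6.
Row averages: A1=21, A2=20.4, A3=20.2, A4=20.4, A5=19.8, A6=20.2
Highest average = 21 → A1.

maximin → A6; laplace → A1 (disagree)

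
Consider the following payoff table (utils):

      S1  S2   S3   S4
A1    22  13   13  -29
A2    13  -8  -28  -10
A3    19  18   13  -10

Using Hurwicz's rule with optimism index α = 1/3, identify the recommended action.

A3

A1: 1/3·22 + 2/3·(-29) = -12
A2: 1/3·13 + 2/3·(-28) = -43/3
A3: 1/3·19 + 2/3·(-10) = -1/3
Highest Hurwicz score = -1/3 → A3.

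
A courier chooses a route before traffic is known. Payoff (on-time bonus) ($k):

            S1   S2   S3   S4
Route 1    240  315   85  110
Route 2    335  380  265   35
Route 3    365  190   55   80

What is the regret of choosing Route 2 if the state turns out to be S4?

Best payoff under S4 is 110.
Regret = 110 − 35 = 75.

75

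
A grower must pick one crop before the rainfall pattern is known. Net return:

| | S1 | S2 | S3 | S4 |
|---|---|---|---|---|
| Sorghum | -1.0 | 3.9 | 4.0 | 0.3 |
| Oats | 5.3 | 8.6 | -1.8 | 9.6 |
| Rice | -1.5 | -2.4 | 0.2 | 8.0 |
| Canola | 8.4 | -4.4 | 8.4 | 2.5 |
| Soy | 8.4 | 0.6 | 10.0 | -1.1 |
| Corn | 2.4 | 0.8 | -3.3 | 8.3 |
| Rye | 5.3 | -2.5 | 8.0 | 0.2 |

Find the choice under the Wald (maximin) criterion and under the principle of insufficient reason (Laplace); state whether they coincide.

Row minima: Sorghum=-1.0, Oats=-1.8, Rice=-2.4, Canola=-4.4, Soy=-1.1, Corn=-3.3, Rye=-2.5
Best worst-case = -1.0 → Sorghum.
Row averages: Sorghum=1.8, Oats=5.425, Rice=1.075, Canola=3.725, Soy=4.475, Corn=2.05, Rye=2.75
Highest average = 5.425 → Oats.

maximin → Sorghum; laplace → Oats (disagree)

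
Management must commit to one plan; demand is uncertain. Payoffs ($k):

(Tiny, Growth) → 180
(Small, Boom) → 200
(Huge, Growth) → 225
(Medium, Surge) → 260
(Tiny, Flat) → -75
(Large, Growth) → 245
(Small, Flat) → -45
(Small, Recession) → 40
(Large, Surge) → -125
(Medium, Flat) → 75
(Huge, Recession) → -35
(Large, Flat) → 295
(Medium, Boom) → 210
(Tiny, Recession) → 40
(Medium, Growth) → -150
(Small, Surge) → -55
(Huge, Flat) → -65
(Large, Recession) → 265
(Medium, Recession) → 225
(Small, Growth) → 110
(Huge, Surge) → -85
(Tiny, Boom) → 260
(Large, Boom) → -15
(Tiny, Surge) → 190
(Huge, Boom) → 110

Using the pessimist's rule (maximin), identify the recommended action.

Small

Row minima: Tiny=-75, Small=-55, Medium=-150, Large=-125, Huge=-85
Best worst-case = -55 → Small.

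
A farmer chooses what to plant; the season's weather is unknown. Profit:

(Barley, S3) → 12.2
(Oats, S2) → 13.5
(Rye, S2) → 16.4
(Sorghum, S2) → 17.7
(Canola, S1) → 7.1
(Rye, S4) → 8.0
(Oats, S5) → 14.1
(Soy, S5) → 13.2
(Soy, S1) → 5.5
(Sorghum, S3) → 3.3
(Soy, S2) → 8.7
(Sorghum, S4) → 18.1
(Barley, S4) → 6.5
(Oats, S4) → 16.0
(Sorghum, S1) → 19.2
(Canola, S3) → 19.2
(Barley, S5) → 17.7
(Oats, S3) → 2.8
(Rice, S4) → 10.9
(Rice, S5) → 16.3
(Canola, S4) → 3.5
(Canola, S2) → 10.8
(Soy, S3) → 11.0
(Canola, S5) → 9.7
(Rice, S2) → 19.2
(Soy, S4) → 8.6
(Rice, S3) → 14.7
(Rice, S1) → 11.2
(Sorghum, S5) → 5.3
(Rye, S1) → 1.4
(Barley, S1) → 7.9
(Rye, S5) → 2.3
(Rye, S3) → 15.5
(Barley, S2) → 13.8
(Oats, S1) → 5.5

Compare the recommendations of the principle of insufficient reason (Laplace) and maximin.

laplace → Rice; maximin → Rice (agree)

Row averages: Rice=14.46, Soy=9.4, Oats=10.38, Sorghum=12.72, Barley=11.62, Rye=8.72, Canola=10.06
Highest average = 14.46 → Rice.
Row minima: Rice=10.9, Soy=5.5, Oats=2.8, Sorghum=3.3, Barley=6.5, Rye=1.4, Canola=3.5
Best worst-case = 10.9 → Rice.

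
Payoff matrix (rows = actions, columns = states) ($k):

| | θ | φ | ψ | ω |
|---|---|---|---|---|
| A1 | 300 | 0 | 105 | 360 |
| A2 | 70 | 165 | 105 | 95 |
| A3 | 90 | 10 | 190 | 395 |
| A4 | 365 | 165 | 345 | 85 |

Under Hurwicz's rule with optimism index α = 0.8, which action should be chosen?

A3

A1: 0.8·360 + 0.2·0 = 288
A2: 0.8·165 + 0.2·70 = 146
A3: 0.8·395 + 0.2·10 = 318
A4: 0.8·365 + 0.2·85 = 309
Highest Hurwicz score = 318 → A3.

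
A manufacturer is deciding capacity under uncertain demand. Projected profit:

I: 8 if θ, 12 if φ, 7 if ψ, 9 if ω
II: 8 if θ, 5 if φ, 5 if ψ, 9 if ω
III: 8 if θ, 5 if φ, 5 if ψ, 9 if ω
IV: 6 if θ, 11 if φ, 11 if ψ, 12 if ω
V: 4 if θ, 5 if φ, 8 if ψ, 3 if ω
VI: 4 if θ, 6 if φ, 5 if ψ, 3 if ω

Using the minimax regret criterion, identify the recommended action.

Column bests: θ=8, φ=12, ψ=11, ω=12.
I regrets: 0, 0, 4, 3 → max 4
II regrets: 0, 7, 6, 3 → max 7
III regrets: 0, 7, 6, 3 → max 7
IV regrets: 2, 1, 0, 0 → max 2
V regrets: 4, 7, 3, 9 → max 9
VI regrets: 4, 6, 6, 9 → max 9
Smallest max regret = 2 → IV.

IV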